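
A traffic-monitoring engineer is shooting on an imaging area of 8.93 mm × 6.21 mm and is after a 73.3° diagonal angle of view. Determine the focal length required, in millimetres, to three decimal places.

7.310 mm

Sensor diagonal = √(8.93² + 6.21²) = √118.3090 ≈ 10.8770 mm.
From α = 2·arctan(d/2f) we get f = d / (2·tan(α/2)).
With d = 10.8770 mm and α/2 = 36.65°, tan(α/2) ≈ 0.74402, so f ≈ 10.8770 / 1.48804 ≈ 7.3096 mm.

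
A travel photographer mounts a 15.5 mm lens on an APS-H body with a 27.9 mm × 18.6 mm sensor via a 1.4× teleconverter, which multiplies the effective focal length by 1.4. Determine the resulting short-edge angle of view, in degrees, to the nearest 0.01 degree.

Effective focal length f = 15.5 × 1.4 = 21.7 mm.
α = 2·arctan(18.6 / (2 × 21.7)) = 2·arctan(0.42857) ≈ 46.3972°.

46.40°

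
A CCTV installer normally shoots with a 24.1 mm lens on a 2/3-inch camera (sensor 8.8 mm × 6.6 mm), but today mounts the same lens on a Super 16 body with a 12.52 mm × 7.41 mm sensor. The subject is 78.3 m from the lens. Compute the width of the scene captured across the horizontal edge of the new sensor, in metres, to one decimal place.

The focal length stays 24.1 mm; the relevant sensor dimension is now w = 12.52 mm. Object distance dₒ = 78.3 m = 78300 mm.
Thin-lens field width W = w·(dₒ − f)/f = 12.52 × (78300 − 24.1)/24.1 ≈ 40664.492 mm = 40.6645 m.

40.7 m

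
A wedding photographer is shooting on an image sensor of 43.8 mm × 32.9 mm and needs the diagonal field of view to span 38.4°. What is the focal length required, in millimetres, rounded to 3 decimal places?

Sensor diagonal = √(43.8² + 32.9²) = √3000.8500 ≈ 54.7800 mm.
From α = 2·arctan(d/2f) we get f = d / (2·tan(α/2)).
With d = 54.7800 mm and α/2 = 19.2°, tan(α/2) ≈ 0.34824, so f ≈ 54.7800 / 0.69647 ≈ 78.6534 mm.

78.653 mm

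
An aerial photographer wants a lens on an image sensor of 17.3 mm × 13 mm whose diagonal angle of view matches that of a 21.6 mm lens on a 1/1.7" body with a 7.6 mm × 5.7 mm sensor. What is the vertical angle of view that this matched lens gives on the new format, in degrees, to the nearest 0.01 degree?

15.05°

Sensor diagonal = √(7.6² + 5.7²) = √90.2500 ≈ 9.5000 mm.
Sensor diagonal = √(17.3² + 13²) = √468.2900 ≈ 21.6400 mm.
Equal diagonal AOV ⇒ f₂ = f₁ · 21.6400/9.5000 = 21.6 × 2.27790 ≈ 49.2025 mm.
Vertical AOV on the new format = 2·arctan(13 / (2 × 49.2025)) = 2·arctan(0.13211) ≈ 15.0512°.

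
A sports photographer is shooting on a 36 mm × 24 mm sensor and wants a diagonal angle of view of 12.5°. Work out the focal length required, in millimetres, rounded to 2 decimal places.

197.53 mm

Sensor diagonal = √(36² + 24²) = √1872.0000 ≈ 43.2666 mm.
From α = 2·arctan(d/2f) we get f = d / (2·tan(α/2)).
With d = 43.2666 mm and α/2 = 6.25°, tan(α/2) ≈ 0.10952, so f ≈ 43.2666 / 0.21904 ≈ 197.5323 mm.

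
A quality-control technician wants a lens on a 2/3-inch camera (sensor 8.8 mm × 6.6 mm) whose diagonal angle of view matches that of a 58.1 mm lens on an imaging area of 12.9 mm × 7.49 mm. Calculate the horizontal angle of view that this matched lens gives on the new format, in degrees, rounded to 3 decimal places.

11.727°

Sensor diagonal = √(12.9² + 7.49²) = √222.5101 ≈ 14.9168 mm.
Sensor diagonal = √(8.8² + 6.6²) = √121.0000 ≈ 11.0000 mm.
Equal diagonal AOV ⇒ f₂ = f₁ · 11.0000/14.9168 = 58.1 × 0.73742 ≈ 42.8444 mm.
Horizontal AOV on the new format = 2·arctan(8.8 / (2 × 42.8444)) = 2·arctan(0.10270) ≈ 11.7271°.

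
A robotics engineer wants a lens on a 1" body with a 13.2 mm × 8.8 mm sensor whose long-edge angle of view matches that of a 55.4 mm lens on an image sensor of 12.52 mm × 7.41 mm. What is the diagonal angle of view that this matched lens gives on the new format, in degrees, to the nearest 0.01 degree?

Equal long-edge AOV ⇒ f₂ = f₁ · 13.2/12.52 = 55.4 × 1.05431 ≈ 58.4089 mm.
Sensor diagonal = √(13.2² + 8.8²) = √251.6800 ≈ 15.8644 mm.
Diagonal AOV on the new format = 2·arctan(15.8644 / (2 × 58.4089)) = 2·arctan(0.13580) ≈ 15.4675°.

15.47°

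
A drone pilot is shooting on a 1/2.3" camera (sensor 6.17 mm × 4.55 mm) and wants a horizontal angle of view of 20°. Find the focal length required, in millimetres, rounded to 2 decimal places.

From α = 2·arctan(w/2f) we get f = w / (2·tan(α/2)).
With w = 6.17 mm and α/2 = 10°, tan(α/2) ≈ 0.17633, so f ≈ 6.17 / 0.35265 ≈ 17.4959 mm.

17.50 mm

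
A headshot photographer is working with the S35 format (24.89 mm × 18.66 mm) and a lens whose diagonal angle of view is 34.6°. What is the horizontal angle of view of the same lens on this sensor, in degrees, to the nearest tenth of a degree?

Sensor diagonal = √(24.89² + 18.66²) = √967.7077 ≈ 31.1080 mm.
From the diagonal AOV: f = 31.1080 / (2·tan(17.3°)) = 31.1080 / 0.62293 ≈ 49.9381 mm.
Horizontal AOV = 2·arctan(24.89 / (2 × 49.9381)) = 2·arctan(0.24921) ≈ 27.9871°.

28.0°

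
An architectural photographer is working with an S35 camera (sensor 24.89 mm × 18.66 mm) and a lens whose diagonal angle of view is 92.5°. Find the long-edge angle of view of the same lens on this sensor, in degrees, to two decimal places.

Sensor diagonal = √(24.89² + 18.66²) = √967.7077 ≈ 31.1080 mm.
From the diagonal AOV: f = 31.1080 / (2·tan(46.25°)) = 31.1080 / 2.08923 ≈ 14.8897 mm.
Long-edge AOV = 2·arctan(24.89 / (2 × 14.8897)) = 2·arctan(0.83581) ≈ 79.7785°.

79.78°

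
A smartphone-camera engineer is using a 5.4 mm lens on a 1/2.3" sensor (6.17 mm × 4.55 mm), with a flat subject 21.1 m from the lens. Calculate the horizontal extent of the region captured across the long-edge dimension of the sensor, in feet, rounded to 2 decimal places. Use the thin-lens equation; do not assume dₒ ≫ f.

79.08 ft

dₒ: 21.1 m = 21100 mm.
Similar triangles through the lens centre give W/dₒ = w/dᵢ; with 1/f = 1/dₒ + 1/dᵢ this gives W = w·(dₒ − f)/f.
W = 6.17 mm × (21100 − 5.4) / 5.4 = 6.17 × 3906.4074 ≈ 24102.534 mm = 24102.534/304.8 ft = 79.0766 ft.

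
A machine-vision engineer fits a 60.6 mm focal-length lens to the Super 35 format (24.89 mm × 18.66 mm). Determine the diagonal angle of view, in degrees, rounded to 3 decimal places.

28.790°

Sensor diagonal = √(24.89² + 18.66²) = √967.7077 ≈ 31.1080 mm.
Angle of view α = 2·arctan(d/2f) with d = 31.1080 mm and f = 60.6 mm.
d/2f = 0.25667; arctan(0.25667) ≈ 14.3952°, so α ≈ 28.7904°.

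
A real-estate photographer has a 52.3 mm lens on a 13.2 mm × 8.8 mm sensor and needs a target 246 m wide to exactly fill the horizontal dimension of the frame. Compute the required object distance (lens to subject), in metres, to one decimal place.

W: 246 m = 246000 mm.
Magnification m = w/W = dᵢ/dₒ; combined with 1/f = 1/dₒ + 1/dᵢ this gives dₒ = f·(1 + W/w).
dₒ = 52.3 mm × (1 + 246000/13.2) = 52.3 × 18637.3636 ≈ 974734.118 mm = 974.734 m.

974.7 m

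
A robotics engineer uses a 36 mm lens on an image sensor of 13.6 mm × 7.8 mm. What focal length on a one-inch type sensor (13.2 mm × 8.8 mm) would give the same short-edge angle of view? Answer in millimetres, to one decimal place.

Equal angle of view means equal height/f ratio, so f₂ = f₁ · (height₂/height₁) = 36 × 8.8/7.8.
f₂ = 36 × 1.12821 ≈ 40.615 mm.

40.6 mm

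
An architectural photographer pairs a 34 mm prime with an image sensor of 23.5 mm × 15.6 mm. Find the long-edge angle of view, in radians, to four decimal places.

Angle of view α = 2·arctan(w/2f) with w = 23.5 mm and f = 34 mm.
w/2f = 0.34559; arctan(0.34559) ≈ 0.3327 rad, so α ≈ 0.6655 rad.

0.6655 rad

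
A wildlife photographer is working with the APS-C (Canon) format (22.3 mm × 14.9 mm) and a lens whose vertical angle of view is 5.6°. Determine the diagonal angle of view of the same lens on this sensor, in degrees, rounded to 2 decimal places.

From the vertical AOV: f = 14.9 / (2·tan(2.8°)) = 14.9 / 0.09782 ≈ 152.3263 mm.
Sensor diagonal = √(22.3² + 14.9²) = √719.3000 ≈ 26.8198 mm.
Diagonal AOV = 2·arctan(26.8198 / (2 × 152.3263)) = 2·arctan(0.08803) ≈ 10.0620°.

10.06°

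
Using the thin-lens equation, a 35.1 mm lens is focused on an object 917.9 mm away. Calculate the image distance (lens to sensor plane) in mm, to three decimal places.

36.496 mm

1/dᵢ = 1/f − 1/dₒ = 1/35.1 − 1/917.9 = 0.0274006 mm⁻¹.
dᵢ = 1/0.0274006 ≈ 36.4956 mm.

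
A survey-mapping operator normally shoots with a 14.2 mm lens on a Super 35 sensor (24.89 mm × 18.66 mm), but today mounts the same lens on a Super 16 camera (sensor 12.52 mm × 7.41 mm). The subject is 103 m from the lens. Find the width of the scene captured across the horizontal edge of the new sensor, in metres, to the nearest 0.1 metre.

The focal length stays 14.2 mm; the relevant sensor dimension is now w = 12.52 mm. Object distance dₒ = 103 m = 103000 mm.
Thin-lens field width W = w·(dₒ − f)/f = 12.52 × (103000 − 14.2)/14.2 ≈ 90801.565 mm = 90.8016 m.

90.8 m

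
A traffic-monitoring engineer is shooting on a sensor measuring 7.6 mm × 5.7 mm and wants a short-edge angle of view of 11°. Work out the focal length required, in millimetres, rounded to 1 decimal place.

29.6 mm

From α = 2·arctan(h/2f) we get f = h / (2·tan(α/2)).
With h = 5.7 mm and α/2 = 5.5°, tan(α/2) ≈ 0.09629, so f ≈ 5.7 / 0.19258 ≈ 29.5984 mm.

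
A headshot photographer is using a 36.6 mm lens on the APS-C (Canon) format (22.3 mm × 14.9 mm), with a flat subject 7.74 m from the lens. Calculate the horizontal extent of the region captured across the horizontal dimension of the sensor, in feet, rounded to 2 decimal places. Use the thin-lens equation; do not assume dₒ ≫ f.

15.40 ft

dₒ: 7.74 m = 7740 mm.
Similar triangles through the lens centre give W/dₒ = w/dᵢ; with 1/f = 1/dₒ + 1/dᵢ this gives W = w·(dₒ − f)/f.
W = 22.3 mm × (7740 − 36.6) / 36.6 = 22.3 × 210.4754 ≈ 4693.602 mm = 4693.602/304.8 ft = 15.399 ft.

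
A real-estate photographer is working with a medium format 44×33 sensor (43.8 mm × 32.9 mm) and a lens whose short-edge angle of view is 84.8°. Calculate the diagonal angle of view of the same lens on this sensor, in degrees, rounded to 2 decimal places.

113.33°

From the short-edge AOV: f = 32.9 / (2·tan(42.4°)) = 32.9 / 1.82625 ≈ 18.0150 mm.
Sensor diagonal = √(43.8² + 32.9²) = √3000.8500 ≈ 54.7800 mm.
Diagonal AOV = 2·arctan(54.7800 / (2 × 18.0150)) = 2·arctan(1.52040) ≈ 113.3323°.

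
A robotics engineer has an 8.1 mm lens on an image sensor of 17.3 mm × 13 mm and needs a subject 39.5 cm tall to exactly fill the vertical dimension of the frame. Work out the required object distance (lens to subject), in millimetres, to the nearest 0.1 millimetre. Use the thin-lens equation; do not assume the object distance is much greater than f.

W: 39.5 cm = 395 mm.
Magnification m = h/W = dᵢ/dₒ; combined with 1/f = 1/dₒ + 1/dᵢ this gives dₒ = f·(1 + W/h).
dₒ = 8.1 mm × (1 + 395/13) = 8.1 × 31.3846 ≈ 254.215 mm.

254.2 mm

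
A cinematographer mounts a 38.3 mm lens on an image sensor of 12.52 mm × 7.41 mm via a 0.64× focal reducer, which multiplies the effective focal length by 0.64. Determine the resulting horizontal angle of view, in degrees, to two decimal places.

28.65°

Effective focal length f = 38.3 × 0.64 = 24.512 mm.
α = 2·arctan(12.52 / (2 × 24.512)) = 2·arctan(0.25539) ≈ 28.6525°.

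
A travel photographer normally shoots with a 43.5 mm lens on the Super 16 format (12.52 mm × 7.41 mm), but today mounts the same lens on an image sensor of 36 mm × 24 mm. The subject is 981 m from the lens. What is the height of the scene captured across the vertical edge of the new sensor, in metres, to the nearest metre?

541 m

The focal length stays 43.5 mm; the relevant sensor dimension is now h = 24 mm. Object distance dₒ = 981 m = 981000 mm.
Thin-lens field height W = h·(dₒ − f)/f = 24 × (981000 − 43.5)/43.5 ≈ 541217.379 mm = 541.217 m.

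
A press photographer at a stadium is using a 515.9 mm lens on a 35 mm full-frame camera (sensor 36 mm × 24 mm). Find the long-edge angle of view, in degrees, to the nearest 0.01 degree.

Angle of view α = 2·arctan(w/2f) with w = 36 mm and f = 515.9 mm.
w/2f = 0.03489; arctan(0.03489) ≈ 1.9983°, so α ≈ 3.9965°.

4.00°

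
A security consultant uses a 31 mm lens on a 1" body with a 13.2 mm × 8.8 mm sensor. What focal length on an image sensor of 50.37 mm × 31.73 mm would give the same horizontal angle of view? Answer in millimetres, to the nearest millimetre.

Equal angle of view means equal width/f ratio, so f₂ = f₁ · (width₂/width₁) = 31 × 50.37/13.2.
f₂ = 31 × 3.81591 ≈ 118.293 mm.

118 mm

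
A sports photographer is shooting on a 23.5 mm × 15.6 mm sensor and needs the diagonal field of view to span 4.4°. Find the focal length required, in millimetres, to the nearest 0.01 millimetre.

Sensor diagonal = √(23.5² + 15.6²) = √795.6100 ≈ 28.2066 mm.
From α = 2·arctan(d/2f) we get f = d / (2·tan(α/2)).
With d = 28.2066 mm and α/2 = 2.2°, tan(α/2) ≈ 0.03842, so f ≈ 28.2066 / 0.07683 ≈ 367.1187 mm.

367.12 mm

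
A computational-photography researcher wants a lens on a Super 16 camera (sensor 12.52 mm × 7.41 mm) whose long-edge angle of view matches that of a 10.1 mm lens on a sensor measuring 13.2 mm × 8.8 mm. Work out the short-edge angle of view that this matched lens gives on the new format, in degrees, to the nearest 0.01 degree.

Equal long-edge AOV ⇒ f₂ = f₁ · 12.52/13.2 = 10.1 × 0.94848 ≈ 9.5797 mm.
Short-edge AOV on the new format = 2·arctan(7.41 / (2 × 9.5797)) = 2·arctan(0.38676) ≈ 42.2885°.

42.29°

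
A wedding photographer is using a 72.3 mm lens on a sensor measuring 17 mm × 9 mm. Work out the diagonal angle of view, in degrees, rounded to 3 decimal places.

15.155°

Sensor diagonal = √(17² + 9²) = √370.0000 ≈ 19.2354 mm.
Angle of view α = 2·arctan(d/2f) with d = 19.2354 mm and f = 72.3 mm.
d/2f = 0.13302; arctan(0.13302) ≈ 7.5773°, so α ≈ 15.1545°.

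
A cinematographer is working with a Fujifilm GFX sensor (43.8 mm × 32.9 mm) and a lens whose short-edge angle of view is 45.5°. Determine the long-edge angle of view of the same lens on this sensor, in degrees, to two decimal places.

From the short-edge AOV: f = 32.9 / (2·tan(22.75°)) = 32.9 / 0.83867 ≈ 39.2288 mm.
Long-edge AOV = 2·arctan(43.8 / (2 × 39.2288)) = 2·arctan(0.55826) ≈ 58.3460°.

58.35°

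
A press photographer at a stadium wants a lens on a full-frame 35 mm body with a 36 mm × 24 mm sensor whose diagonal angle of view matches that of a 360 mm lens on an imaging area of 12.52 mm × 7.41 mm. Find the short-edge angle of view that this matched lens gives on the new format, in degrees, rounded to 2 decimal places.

Sensor diagonal = √(12.52² + 7.41²) = √211.6585 ≈ 14.5485 mm.
Sensor diagonal = √(36² + 24²) = √1872.0000 ≈ 43.2666 mm.
Equal diagonal AOV ⇒ f₂ = f₁ · 43.2666/14.5485 = 360 × 2.97396 ≈ 1070.6255 mm.
Short-edge AOV on the new format = 2·arctan(24 / (2 × 1070.6255)) = 2·arctan(0.01121) ≈ 1.2843°.

1.28°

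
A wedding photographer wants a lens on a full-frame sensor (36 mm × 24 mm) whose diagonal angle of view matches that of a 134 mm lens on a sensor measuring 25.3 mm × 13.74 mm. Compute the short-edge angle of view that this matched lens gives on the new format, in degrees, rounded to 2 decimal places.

6.82°

Sensor diagonal = √(25.3² + 13.74²) = √828.8776 ≈ 28.7902 mm.
Sensor diagonal = √(36² + 24²) = √1872.0000 ≈ 43.2666 mm.
Equal diagonal AOV ⇒ f₂ = f₁ · 43.2666/28.7902 = 134 × 1.50282 ≈ 201.3782 mm.
Short-edge AOV on the new format = 2·arctan(24 / (2 × 201.3782)) = 2·arctan(0.05959) ≈ 6.8204°.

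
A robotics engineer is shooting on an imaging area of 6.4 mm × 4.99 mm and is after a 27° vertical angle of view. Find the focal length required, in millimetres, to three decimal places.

10.392 mm

From α = 2·arctan(h/2f) we get f = h / (2·tan(α/2)).
With h = 4.99 mm and α/2 = 13.5°, tan(α/2) ≈ 0.24008, so f ≈ 4.99 / 0.48016 ≈ 10.3924 mm.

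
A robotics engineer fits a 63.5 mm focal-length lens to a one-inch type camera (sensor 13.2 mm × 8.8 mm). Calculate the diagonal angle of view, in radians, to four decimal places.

Sensor diagonal = √(13.2² + 8.8²) = √251.6800 ≈ 15.8644 mm.
Angle of view α = 2·arctan(d/2f) with d = 15.8644 mm and f = 63.5 mm.
d/2f = 0.12492; arctan(0.12492) ≈ 0.1243 rad, so α ≈ 0.2485 rad.

0.2485 rad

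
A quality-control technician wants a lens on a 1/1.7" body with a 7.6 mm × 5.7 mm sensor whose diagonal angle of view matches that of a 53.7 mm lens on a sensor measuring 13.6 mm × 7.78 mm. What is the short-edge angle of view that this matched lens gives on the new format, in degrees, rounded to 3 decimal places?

10.005°

Sensor diagonal = √(13.6² + 7.78²) = √245.4884 ≈ 15.6681 mm.
Sensor diagonal = √(7.6² + 5.7²) = √90.2500 ≈ 9.5000 mm.
Equal diagonal AOV ⇒ f₂ = f₁ · 9.5000/15.6681 = 53.7 × 0.60633 ≈ 32.5599 mm.
Short-edge AOV on the new format = 2·arctan(5.7 / (2 × 32.5599)) = 2·arctan(0.08753) ≈ 10.0048°.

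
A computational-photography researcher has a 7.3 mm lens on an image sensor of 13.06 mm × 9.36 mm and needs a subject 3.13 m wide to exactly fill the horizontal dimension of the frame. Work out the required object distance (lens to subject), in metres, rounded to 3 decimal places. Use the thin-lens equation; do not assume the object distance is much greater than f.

W: 3.13 m = 3130 mm.
Magnification m = w/W = dᵢ/dₒ; combined with 1/f = 1/dₒ + 1/dᵢ this gives dₒ = f·(1 + W/w).
dₒ = 7.3 mm × (1 + 3130/13.06) = 7.3 × 240.6631 ≈ 1756.841 mm = 1.75684 m.

1.757 m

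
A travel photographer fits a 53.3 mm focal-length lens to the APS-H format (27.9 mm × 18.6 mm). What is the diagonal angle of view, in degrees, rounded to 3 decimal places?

Sensor diagonal = √(27.9² + 18.6²) = √1124.3700 ≈ 33.5316 mm.
Angle of view α = 2·arctan(d/2f) with d = 33.5316 mm and f = 53.3 mm.
d/2f = 0.31456; arctan(0.31456) ≈ 17.4613°, so α ≈ 34.9225°.

34.923°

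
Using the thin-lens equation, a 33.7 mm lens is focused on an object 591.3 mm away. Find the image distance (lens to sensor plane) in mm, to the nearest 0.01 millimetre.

1/dᵢ = 1/f − 1/dₒ = 1/33.7 − 1/591.3 = 0.0279824 mm⁻¹.
dᵢ = 1/0.0279824 ≈ 35.7367 mm.

35.74 mm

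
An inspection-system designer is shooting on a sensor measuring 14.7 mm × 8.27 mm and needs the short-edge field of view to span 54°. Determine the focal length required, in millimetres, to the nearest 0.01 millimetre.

8.12 mm

From α = 2·arctan(h/2f) we get f = h / (2·tan(α/2)).
With h = 8.27 mm and α/2 = 27°, tan(α/2) ≈ 0.50953, so f ≈ 8.27 / 1.01905 ≈ 8.1154 mm.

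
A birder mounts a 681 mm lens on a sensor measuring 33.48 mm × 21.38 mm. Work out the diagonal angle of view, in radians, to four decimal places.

0.0583 rad

Sensor diagonal = √(33.48² + 21.38²) = √1578.0148 ≈ 39.7242 mm.
Angle of view α = 2·arctan(d/2f) with d = 39.7242 mm and f = 681 mm.
d/2f = 0.02917; arctan(0.02917) ≈ 0.0292 rad, so α ≈ 0.0583 rad.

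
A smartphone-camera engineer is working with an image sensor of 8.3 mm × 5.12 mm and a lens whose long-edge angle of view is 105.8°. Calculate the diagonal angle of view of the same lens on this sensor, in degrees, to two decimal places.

114.46°

From the long-edge AOV: f = 8.3 / (2·tan(52.9°)) = 8.3 / 2.64447 ≈ 3.1386 mm.
Sensor diagonal = √(8.3² + 5.12²) = √95.1044 ≈ 9.7521 mm.
Diagonal AOV = 2·arctan(9.7521 / (2 × 3.1386)) = 2·arctan(1.55357) ≈ 114.4630°.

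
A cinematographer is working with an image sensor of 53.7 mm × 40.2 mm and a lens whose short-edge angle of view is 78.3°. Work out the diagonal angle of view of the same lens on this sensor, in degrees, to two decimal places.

From the short-edge AOV: f = 40.2 / (2·tan(39.15°)) = 40.2 / 1.62826 ≈ 24.6890 mm.
Sensor diagonal = √(53.7² + 40.2²) = √4499.7300 ≈ 67.0800 mm.
Diagonal AOV = 2·arctan(67.0800 / (2 × 24.6890)) = 2·arctan(1.35850) ≈ 107.2860°.

107.29°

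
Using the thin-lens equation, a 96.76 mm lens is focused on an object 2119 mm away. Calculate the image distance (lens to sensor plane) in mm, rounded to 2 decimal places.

101.39 mm

1/dᵢ = 1/f − 1/dₒ = 1/96.76 − 1/2119 = 0.0098629 mm⁻¹.
dᵢ = 1/0.0098629 ≈ 101.3898 mm.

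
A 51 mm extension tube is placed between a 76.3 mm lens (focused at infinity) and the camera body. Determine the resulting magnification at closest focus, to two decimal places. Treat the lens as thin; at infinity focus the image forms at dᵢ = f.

0.67×

The tube moves the image plane from f to f + e, so dᵢ = 76.3 + 51 = 127.3 mm. Focus is achieved when 1/f = 1/dₒ + 1/dᵢ, giving dₒ = 1/(1/f − 1/(f+e)).
Magnification m = dᵢ/dₒ = (f+e)·(1/f − 1/(f+e)) = e/f = 51/76.3 ≈ 0.6684.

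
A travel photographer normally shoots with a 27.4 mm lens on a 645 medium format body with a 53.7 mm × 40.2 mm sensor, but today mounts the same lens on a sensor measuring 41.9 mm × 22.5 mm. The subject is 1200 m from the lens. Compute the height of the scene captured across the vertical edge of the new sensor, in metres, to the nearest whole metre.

The focal length stays 27.4 mm; the relevant sensor dimension is now h = 22.5 mm. Object distance dₒ = 1200 m = 1.2e+06 mm.
Thin-lens field height W = h·(dₒ − f)/f = 22.5 × (1.2e+06 − 27.4)/27.4 ≈ 985378.960 mm = 985.379 m.

985 m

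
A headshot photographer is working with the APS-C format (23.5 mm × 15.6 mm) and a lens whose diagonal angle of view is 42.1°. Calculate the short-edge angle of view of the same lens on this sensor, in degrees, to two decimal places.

24.03°

Sensor diagonal = √(23.5² + 15.6²) = √795.6100 ≈ 28.2066 mm.
From the diagonal AOV: f = 28.2066 / (2·tan(21.05°)) = 28.2066 / 0.76973 ≈ 36.6447 mm.
Short-edge AOV = 2·arctan(15.6 / (2 × 36.6447)) = 2·arctan(0.21285) ≈ 24.0327°.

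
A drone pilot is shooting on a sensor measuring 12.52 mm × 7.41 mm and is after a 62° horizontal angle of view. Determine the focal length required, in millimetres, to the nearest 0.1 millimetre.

10.4 mm

From α = 2·arctan(w/2f) we get f = w / (2·tan(α/2)).
With w = 12.52 mm and α/2 = 31°, tan(α/2) ≈ 0.60086, so f ≈ 12.52 / 1.20172 ≈ 10.4184 mm.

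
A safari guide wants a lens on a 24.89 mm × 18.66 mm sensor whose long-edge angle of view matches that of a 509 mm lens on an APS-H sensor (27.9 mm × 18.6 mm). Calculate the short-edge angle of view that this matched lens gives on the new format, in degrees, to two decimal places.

Equal long-edge AOV ⇒ f₂ = f₁ · 24.89/27.9 = 509 × 0.89211 ≈ 454.0864 mm.
Short-edge AOV on the new format = 2·arctan(18.66 / (2 × 454.0864)) = 2·arctan(0.02055) ≈ 2.3542°.

2.35°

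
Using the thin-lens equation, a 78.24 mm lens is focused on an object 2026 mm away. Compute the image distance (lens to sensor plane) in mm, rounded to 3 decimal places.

81.383 mm

1/dᵢ = 1/f − 1/dₒ = 1/78.24 − 1/2026 = 0.0122876 mm⁻¹.
dᵢ = 1/0.0122876 ≈ 81.3828 mm.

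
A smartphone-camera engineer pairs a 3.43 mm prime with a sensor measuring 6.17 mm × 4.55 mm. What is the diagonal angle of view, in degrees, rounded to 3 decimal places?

Sensor diagonal = √(6.17² + 4.55²) = √58.7714 ≈ 7.6663 mm.
Angle of view α = 2·arctan(d/2f) with d = 7.6663 mm and f = 3.43 mm.
d/2f = 1.11753; arctan(1.11753) ≈ 48.1768°, so α ≈ 96.3537°.

96.354°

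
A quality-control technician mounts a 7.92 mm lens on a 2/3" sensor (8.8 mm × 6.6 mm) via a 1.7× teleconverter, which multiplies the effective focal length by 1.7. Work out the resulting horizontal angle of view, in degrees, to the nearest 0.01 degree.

Effective focal length f = 7.92 × 1.7 = 13.464 mm.
α = 2·arctan(8.8 / (2 × 13.464)) = 2·arctan(0.32680) ≈ 36.1945°.

36.19°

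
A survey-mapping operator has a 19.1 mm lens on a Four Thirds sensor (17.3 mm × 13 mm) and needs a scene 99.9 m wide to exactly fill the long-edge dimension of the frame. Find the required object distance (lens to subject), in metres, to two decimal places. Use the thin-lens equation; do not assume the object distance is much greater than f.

W: 99.9 m = 99900 mm.
Magnification m = w/W = dᵢ/dₒ; combined with 1/f = 1/dₒ + 1/dᵢ this gives dₒ = f·(1 + W/w).
dₒ = 19.1 mm × (1 + 99900/17.3) = 19.1 × 5775.5665 ≈ 110313.320 mm = 110.313 m.

110.31 m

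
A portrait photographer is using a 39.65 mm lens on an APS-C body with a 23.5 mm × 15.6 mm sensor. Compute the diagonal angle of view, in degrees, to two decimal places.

Sensor diagonal = √(23.5² + 15.6²) = √795.6100 ≈ 28.2066 mm.
Angle of view α = 2·arctan(d/2f) with d = 28.2066 mm and f = 39.65 mm.
d/2f = 0.35569; arctan(0.35569) ≈ 19.5802°, so α ≈ 39.1604°.

39.16°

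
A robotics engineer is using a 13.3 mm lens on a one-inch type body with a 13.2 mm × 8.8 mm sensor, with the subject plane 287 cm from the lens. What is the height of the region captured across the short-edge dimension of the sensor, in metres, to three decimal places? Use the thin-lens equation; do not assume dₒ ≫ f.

dₒ: 287 cm = 2870 mm.
Similar triangles through the lens centre give W/dₒ = h/dᵢ; with 1/f = 1/dₒ + 1/dᵢ this gives W = h·(dₒ − f)/f.
W = 8.8 mm × (2870 − 13.3) / 13.3 = 8.8 × 214.7895 ≈ 1890.147 mm = 1.89015 m.

1.890 m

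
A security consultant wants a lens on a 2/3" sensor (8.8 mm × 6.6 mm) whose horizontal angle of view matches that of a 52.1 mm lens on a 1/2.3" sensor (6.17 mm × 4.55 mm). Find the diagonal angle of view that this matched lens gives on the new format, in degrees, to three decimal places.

Equal horizontal AOV ⇒ f₂ = f₁ · 8.8/6.17 = 52.1 × 1.42626 ≈ 74.3079 mm.
Sensor diagonal = √(8.8² + 6.6²) = √121.0000 ≈ 11.0000 mm.
Diagonal AOV on the new format = 2·arctan(11.0000 / (2 × 74.3079)) = 2·arctan(0.07402) ≈ 8.4662°.

8.466°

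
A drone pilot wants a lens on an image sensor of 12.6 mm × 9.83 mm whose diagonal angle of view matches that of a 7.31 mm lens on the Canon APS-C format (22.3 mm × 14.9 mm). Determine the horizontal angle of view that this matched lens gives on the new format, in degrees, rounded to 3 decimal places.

110.681°

Sensor diagonal = √(22.3² + 14.9²) = √719.3000 ≈ 26.8198 mm.
Sensor diagonal = √(12.6² + 9.83²) = √255.3889 ≈ 15.9809 mm.
Equal diagonal AOV ⇒ f₂ = f₁ · 15.9809/26.8198 = 7.31 × 0.59586 ≈ 4.3558 mm.
Horizontal AOV on the new format = 2·arctan(12.6 / (2 × 4.3558)) = 2·arctan(1.44636) ≈ 110.6808°.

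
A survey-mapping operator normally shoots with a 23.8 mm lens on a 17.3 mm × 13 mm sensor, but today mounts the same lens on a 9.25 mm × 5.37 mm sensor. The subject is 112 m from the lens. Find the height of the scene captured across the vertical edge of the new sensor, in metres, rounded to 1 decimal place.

The focal length stays 23.8 mm; the relevant sensor dimension is now h = 5.37 mm. Object distance dₒ = 112 m = 112000 mm.
Thin-lens field height W = h·(dₒ − f)/f = 5.37 × (112000 − 23.8)/23.8 ≈ 25265.218 mm = 25.2652 m.

25.3 m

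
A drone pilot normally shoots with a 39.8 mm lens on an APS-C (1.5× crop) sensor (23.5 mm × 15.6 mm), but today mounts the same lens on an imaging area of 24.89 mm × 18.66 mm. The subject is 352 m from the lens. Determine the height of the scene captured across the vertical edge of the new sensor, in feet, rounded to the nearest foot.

541 ft

The focal length stays 39.8 mm; the relevant sensor dimension is now h = 18.66 mm. Object distance dₒ = 352 m = 352000 mm.
Thin-lens field height W = h·(dₒ − f)/f = 18.66 × (352000 − 39.8)/39.8 ≈ 165014.506 mm = 165014.506/304.8 ft = 541.386 ft.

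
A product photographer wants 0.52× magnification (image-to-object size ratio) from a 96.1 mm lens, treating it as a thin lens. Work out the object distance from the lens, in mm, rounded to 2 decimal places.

With m = dᵢ/dₒ and 1/f = 1/dₒ + 1/dᵢ, substituting dᵢ = m·dₒ gives 1/f = (1 + 1/m)/dₒ, hence dₒ = f·(1 + 1/m).
dₒ = 96.1 × (1 + 1/0.52) = 96.1 × 2.92308 ≈ 280.908 mm.

280.91 mm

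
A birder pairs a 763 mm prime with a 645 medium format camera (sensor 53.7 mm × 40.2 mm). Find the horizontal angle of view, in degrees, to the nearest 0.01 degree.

Angle of view α = 2·arctan(w/2f) with w = 53.7 mm and f = 763 mm.
w/2f = 0.03519; arctan(0.03519) ≈ 2.0154°, so α ≈ 4.0308°.

4.03°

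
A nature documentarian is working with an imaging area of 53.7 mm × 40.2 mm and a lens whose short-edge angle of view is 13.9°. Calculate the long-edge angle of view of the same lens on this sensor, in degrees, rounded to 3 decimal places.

From the short-edge AOV: f = 40.2 / (2·tan(6.95°)) = 40.2 / 0.24380 ≈ 164.8908 mm.
Long-edge AOV = 2·arctan(53.7 / (2 × 164.8908)) = 2·arctan(0.16284) ≈ 18.4972°.

18.497°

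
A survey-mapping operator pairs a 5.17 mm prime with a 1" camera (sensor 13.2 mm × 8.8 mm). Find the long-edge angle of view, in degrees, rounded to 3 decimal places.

103.854°

Angle of view α = 2·arctan(w/2f) with w = 13.2 mm and f = 5.17 mm.
w/2f = 1.27660; arctan(1.27660) ≈ 51.9272°, so α ≈ 103.8544°.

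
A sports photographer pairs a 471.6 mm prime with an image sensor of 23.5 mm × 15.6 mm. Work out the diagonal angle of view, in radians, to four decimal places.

0.0598 rad

Sensor diagonal = √(23.5² + 15.6²) = √795.6100 ≈ 28.2066 mm.
Angle of view α = 2·arctan(d/2f) with d = 28.2066 mm and f = 471.6 mm.
d/2f = 0.02991; arctan(0.02991) ≈ 0.0299 rad, so α ≈ 0.0598 rad.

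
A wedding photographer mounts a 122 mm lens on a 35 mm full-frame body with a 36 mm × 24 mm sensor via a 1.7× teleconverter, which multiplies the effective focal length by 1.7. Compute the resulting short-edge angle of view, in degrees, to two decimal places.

6.62°

Effective focal length f = 122 × 1.7 = 207.4 mm.
α = 2·arctan(24 / (2 × 207.4)) = 2·arctan(0.05786) ≈ 6.6228°.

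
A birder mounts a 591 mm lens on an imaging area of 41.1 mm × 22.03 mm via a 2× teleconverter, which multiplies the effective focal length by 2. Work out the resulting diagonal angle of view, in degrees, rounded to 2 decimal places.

2.26°

Effective focal length f = 591 × 2 = 1182 mm.
Sensor diagonal = √(41.1² + 22.03²) = √2174.5309 ≈ 46.6319 mm.
α = 2·arctan(46.632 / (2 × 1182)) = 2·arctan(0.01973) ≈ 2.2601°.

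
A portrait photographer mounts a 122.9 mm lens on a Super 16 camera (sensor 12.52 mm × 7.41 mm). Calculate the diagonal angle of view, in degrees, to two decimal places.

Sensor diagonal = √(12.52² + 7.41²) = √211.6585 ≈ 14.5485 mm.
Angle of view α = 2·arctan(d/2f) with d = 14.5485 mm and f = 122.9 mm.
d/2f = 0.05919; arctan(0.05919) ≈ 3.3873°, so α ≈ 6.7746°.

6.77°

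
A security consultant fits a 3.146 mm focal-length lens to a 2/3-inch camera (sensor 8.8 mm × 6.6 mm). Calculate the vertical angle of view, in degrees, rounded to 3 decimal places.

92.737°

Angle of view α = 2·arctan(h/2f) with h = 6.6 mm and f = 3.146 mm.
h/2f = 1.04895; arctan(1.04895) ≈ 46.3686°, so α ≈ 92.7372°.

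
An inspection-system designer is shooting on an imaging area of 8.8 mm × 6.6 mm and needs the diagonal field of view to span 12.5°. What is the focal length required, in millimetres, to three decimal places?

Sensor diagonal = √(8.8² + 6.6²) = √121.0000 ≈ 11.0000 mm.
From α = 2·arctan(d/2f) we get f = d / (2·tan(α/2)).
With d = 11.0000 mm and α/2 = 6.25°, tan(α/2) ≈ 0.10952, so f ≈ 11.0000 / 0.21904 ≈ 50.2201 mm.

50.220 mm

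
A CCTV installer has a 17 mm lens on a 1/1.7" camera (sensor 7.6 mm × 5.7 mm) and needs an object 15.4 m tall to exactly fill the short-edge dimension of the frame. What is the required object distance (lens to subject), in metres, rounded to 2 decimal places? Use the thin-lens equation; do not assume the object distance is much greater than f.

W: 15.4 m = 15400 mm.
Magnification m = h/W = dᵢ/dₒ; combined with 1/f = 1/dₒ + 1/dᵢ this gives dₒ = f·(1 + W/h).
dₒ = 17 mm × (1 + 15400/5.7) = 17 × 2702.7544 ≈ 45946.825 mm = 45.9468 m.

45.95 m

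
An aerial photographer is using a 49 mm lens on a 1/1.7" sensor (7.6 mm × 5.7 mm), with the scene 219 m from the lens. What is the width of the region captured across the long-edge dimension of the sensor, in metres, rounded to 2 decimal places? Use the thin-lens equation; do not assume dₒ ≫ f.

dₒ: 219 m = 219000 mm.
Similar triangles through the lens centre give W/dₒ = w/dᵢ; with 1/f = 1/dₒ + 1/dᵢ this gives W = w·(dₒ − f)/f.
W = 7.6 mm × (219000 − 49) / 49 = 7.6 × 4468.3878 ≈ 33959.747 mm = 33.9597 m.

33.96 m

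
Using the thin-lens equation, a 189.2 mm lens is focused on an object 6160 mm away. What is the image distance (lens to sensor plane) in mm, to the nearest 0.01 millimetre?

1/dᵢ = 1/f − 1/dₒ = 1/189.2 − 1/6160 = 0.0051231 mm⁻¹.
dᵢ = 1/0.0051231 ≈ 195.1953 mm.

195.20 mm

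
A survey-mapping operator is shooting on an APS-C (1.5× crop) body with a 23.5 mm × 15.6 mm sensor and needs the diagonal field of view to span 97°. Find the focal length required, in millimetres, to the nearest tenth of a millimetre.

Sensor diagonal = √(23.5² + 15.6²) = √795.6100 ≈ 28.2066 mm.
From α = 2·arctan(d/2f) we get f = d / (2·tan(α/2)).
With d = 28.2066 mm and α/2 = 48.5°, tan(α/2) ≈ 1.13029, so f ≈ 28.2066 / 2.26059 ≈ 12.4775 mm.

12.5 mm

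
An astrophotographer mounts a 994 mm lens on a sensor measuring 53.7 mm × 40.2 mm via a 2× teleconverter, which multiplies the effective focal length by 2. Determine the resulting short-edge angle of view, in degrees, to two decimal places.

1.16°

Effective focal length f = 994 × 2 = 1988 mm.
α = 2·arctan(40.2 / (2 × 1988)) = 2·arctan(0.01011) ≈ 1.1586°.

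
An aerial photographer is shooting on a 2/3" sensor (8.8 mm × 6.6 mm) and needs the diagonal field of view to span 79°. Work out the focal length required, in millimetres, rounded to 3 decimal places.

6.672 mm

Sensor diagonal = √(8.8² + 6.6²) = √121.0000 ≈ 11.0000 mm.
From α = 2·arctan(d/2f) we get f = d / (2·tan(α/2)).
With d = 11.0000 mm and α/2 = 39.5°, tan(α/2) ≈ 0.82434, so f ≈ 11.0000 / 1.64867 ≈ 6.6720 mm.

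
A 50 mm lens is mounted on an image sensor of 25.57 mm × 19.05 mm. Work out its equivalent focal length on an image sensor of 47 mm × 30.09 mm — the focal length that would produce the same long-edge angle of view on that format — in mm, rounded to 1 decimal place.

91.9 mm

Equal angle of view means equal width/f ratio, so f₂ = f₁ · (width₂/width₁) = 50 × 47/25.57.
f₂ = 50 × 1.83809 ≈ 91.905 mm.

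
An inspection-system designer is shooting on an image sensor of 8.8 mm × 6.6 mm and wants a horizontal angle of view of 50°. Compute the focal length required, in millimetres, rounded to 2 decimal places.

9.44 mm

From α = 2·arctan(w/2f) we get f = w / (2·tan(α/2)).
With w = 8.8 mm and α/2 = 25°, tan(α/2) ≈ 0.46631, so f ≈ 8.8 / 0.93262 ≈ 9.4358 mm.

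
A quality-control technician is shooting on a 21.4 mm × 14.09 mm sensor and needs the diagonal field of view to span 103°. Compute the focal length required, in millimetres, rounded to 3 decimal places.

10.190 mm

Sensor diagonal = √(21.4² + 14.09²) = √656.4881 ≈ 25.6220 mm.
From α = 2·arctan(d/2f) we get f = d / (2·tan(α/2)).
With d = 25.6220 mm and α/2 = 51.5°, tan(α/2) ≈ 1.25717, so f ≈ 25.6220 / 2.51434 ≈ 10.1903 mm.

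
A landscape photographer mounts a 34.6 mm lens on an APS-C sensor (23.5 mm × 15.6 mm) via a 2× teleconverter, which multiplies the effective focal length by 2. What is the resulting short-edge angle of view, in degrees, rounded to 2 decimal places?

12.86°

Effective focal length f = 34.6 × 2 = 69.2 mm.
α = 2·arctan(15.6 / (2 × 69.2)) = 2·arctan(0.11272) ≈ 12.8621°.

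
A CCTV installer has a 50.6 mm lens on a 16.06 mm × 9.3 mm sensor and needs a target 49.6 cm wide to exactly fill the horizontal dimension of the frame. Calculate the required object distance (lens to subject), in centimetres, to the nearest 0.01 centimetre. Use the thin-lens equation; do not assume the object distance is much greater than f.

W: 49.6 cm = 496 mm.
Magnification m = w/W = dᵢ/dₒ; combined with 1/f = 1/dₒ + 1/dᵢ this gives dₒ = f·(1 + W/w).
dₒ = 50.6 mm × (1 + 496/16.06) = 50.6 × 31.8842 ≈ 1613.340 mm = 161.334 cm.

161.33 cm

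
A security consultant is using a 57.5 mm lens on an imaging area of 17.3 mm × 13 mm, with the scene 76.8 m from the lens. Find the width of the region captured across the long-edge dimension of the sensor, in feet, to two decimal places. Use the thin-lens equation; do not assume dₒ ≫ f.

dₒ: 76.8 m = 76800 mm.
Similar triangles through the lens centre give W/dₒ = w/dᵢ; with 1/f = 1/dₒ + 1/dᵢ this gives W = w·(dₒ − f)/f.
W = 17.3 mm × (76800 − 57.5) / 57.5 = 17.3 × 1334.6522 ≈ 23089.483 mm = 23089.483/304.8 ft = 75.7529 ft.

75.75 ft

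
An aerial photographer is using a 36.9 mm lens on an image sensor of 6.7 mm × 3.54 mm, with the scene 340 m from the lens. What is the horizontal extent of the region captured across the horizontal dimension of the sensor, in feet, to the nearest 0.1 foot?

dₒ: 340 m = 340000 mm.
Similar triangles through the lens centre give W/dₒ = w/dᵢ; with 1/f = 1/dₒ + 1/dᵢ this gives W = w·(dₒ − f)/f.
W = 6.7 mm × (340000 − 36.9) / 36.9 = 6.7 × 9213.0921 ≈ 61727.717 mm = 61727.717/304.8 ft = 202.519 ft.

202.5 ft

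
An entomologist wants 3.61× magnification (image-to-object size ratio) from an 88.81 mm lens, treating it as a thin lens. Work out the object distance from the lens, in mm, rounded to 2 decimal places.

113.41 mm

With m = dᵢ/dₒ and 1/f = 1/dₒ + 1/dᵢ, substituting dᵢ = m·dₒ gives 1/f = (1 + 1/m)/dₒ, hence dₒ = f·(1 + 1/m).
dₒ = 88.81 × (1 + 1/3.61) = 88.81 × 1.27701 ≈ 113.411 mm.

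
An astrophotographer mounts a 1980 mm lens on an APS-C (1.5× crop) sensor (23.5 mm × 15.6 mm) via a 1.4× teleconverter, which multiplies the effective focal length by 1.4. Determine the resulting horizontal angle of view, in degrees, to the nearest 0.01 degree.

0.49°

Effective focal length f = 1980 × 1.4 = 2772 mm.
α = 2·arctan(23.5 / (2 × 2772)) = 2·arctan(0.00424) ≈ 0.4857°.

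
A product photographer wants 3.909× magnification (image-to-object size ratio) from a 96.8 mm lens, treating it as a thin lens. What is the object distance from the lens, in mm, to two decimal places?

With m = dᵢ/dₒ and 1/f = 1/dₒ + 1/dᵢ, substituting dᵢ = m·dₒ gives 1/f = (1 + 1/m)/dₒ, hence dₒ = f·(1 + 1/m).
dₒ = 96.8 × (1 + 1/3.909) = 96.8 × 1.25582 ≈ 121.563 mm.

121.56 mm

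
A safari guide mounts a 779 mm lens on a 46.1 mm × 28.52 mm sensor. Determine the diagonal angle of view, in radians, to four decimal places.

0.0696 rad

Sensor diagonal = √(46.1² + 28.52²) = √2938.6004 ≈ 54.2089 mm.
Angle of view α = 2·arctan(d/2f) with d = 54.2089 mm and f = 779 mm.
d/2f = 0.03479; arctan(0.03479) ≈ 0.0348 rad, so α ≈ 0.0696 rad.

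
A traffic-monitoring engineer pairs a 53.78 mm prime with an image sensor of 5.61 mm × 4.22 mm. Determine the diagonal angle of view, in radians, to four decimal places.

Sensor diagonal = √(5.61² + 4.22²) = √49.2805 ≈ 7.0200 mm.
Angle of view α = 2·arctan(d/2f) with d = 7.0200 mm and f = 53.78 mm.
d/2f = 0.06527; arctan(0.06527) ≈ 0.0652 rad, so α ≈ 0.1303 rad.

0.1303 rad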